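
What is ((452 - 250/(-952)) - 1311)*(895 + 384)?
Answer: -522802761/476 ≈ -1.0983e+6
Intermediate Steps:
((452 - 250/(-952)) - 1311)*(895 + 384) = ((452 - 250*(-1/952)) - 1311)*1279 = ((452 + 125/476) - 1311)*1279 = (215277/476 - 1311)*1279 = -408759/476*1279 = -522802761/476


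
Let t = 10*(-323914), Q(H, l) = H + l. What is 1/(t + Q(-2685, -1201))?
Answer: -1/3243026 ≈ -3.0835e-7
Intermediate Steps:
t = -3239140
1/(t + Q(-2685, -1201)) = 1/(-3239140 + (-2685 - 1201)) = 1/(-3239140 - 3886) = 1/(-3243026) = -1/3243026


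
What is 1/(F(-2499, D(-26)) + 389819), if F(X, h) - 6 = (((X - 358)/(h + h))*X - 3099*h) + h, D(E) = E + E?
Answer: 104/50156141 ≈ 2.0735e-6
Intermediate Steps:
D(E) = 2*E
F(X, h) = 6 - 3098*h + X*(-358 + X)/(2*h) (F(X, h) = 6 + ((((X - 358)/(h + h))*X - 3099*h) + h) = 6 + ((((-358 + X)/((2*h)))*X - 3099*h) + h) = 6 + ((((-358 + X)*(1/(2*h)))*X - 3099*h) + h) = 6 + ((((-358 + X)/(2*h))*X - 3099*h) + h) = 6 + ((X*(-358 + X)/(2*h) - 3099*h) + h) = 6 + ((-3099*h + X*(-358 + X)/(2*h)) + h) = 6 + (-3098*h + X*(-358 + X)/(2*h)) = 6 - 3098*h + X*(-358 + X)/(2*h))
1/(F(-2499, D(-26)) + 389819) = 1/((6 - 6196*(-26) + (½)*(-2499)²/(2*(-26)) - 179*(-2499)/2*(-26)) + 389819) = 1/((6 - 3098*(-52) + (½)*6245001/(-52) - 179*(-2499)/(-52)) + 389819) = 1/((6 + 161096 + (½)*6245001*(-1/52) - 179*(-2499)*(-1/52)) + 389819) = 1/((6 + 161096 - 6245001/104 - 447321/52) + 389819) = 1/(9614965/104 + 389819) = 1/(50156141/104) = 104/50156141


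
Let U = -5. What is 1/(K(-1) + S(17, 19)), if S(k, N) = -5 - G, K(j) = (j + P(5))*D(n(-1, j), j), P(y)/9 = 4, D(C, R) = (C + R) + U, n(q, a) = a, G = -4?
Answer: -1/246 ≈ -0.0040650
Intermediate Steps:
D(C, R) = -5 + C + R (D(C, R) = (C + R) - 5 = -5 + C + R)
P(y) = 36 (P(y) = 9*4 = 36)
K(j) = (-5 + 2*j)*(36 + j) (K(j) = (j + 36)*(-5 + j + j) = (36 + j)*(-5 + 2*j) = (-5 + 2*j)*(36 + j))
S(k, N) = -1 (S(k, N) = -5 - 1*(-4) = -5 + 4 = -1)
1/(K(-1) + S(17, 19)) = 1/((-5 + 2*(-1))*(36 - 1) - 1) = 1/((-5 - 2)*35 - 1) = 1/(-7*35 - 1) = 1/(-245 - 1) = 1/(-246) = -1/246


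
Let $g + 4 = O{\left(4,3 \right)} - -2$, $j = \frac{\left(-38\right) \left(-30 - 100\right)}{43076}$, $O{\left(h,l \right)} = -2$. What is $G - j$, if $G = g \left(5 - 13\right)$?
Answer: $\frac{343373}{10769} \approx 31.885$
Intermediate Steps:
$j = \frac{1235}{10769}$ ($j = \left(-38\right) \left(-130\right) \frac{1}{43076} = 4940 \cdot \frac{1}{43076} = \frac{1235}{10769} \approx 0.11468$)
$g = -4$ ($g = -4 - 0 = -4 + \left(-2 + 2\right) = -4 + 0 = -4$)
$G = 32$ ($G = - 4 \left(5 - 13\right) = \left(-4\right) \left(-8\right) = 32$)
$G - j = 32 - \frac{1235}{10769} = \frac{343373}{10769}$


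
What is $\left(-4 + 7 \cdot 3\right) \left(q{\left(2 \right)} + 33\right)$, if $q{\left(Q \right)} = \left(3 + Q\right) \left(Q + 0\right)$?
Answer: $731$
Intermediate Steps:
$q{\left(Q \right)} = Q \left(3 + Q\right)$ ($q{\left(Q \right)} = \left(3 + Q\right) Q = Q \left(3 + Q\right)$)
$\left(-4 + 7 \cdot 3\right) \left(q{\left(2 \right)} + 33\right) = \left(-4 + 7 \cdot 3\right) \left(2 \left(3 + 2\right) + 33\right) = \left(-4 + 21\right) \left(2 \cdot 5 + 33\right) = 17 \left(10 + 33\right) = 17 \cdot 43 = 731$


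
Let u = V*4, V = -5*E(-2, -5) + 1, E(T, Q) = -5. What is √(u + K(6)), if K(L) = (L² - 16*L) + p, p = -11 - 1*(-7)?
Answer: 2*√10 ≈ 6.3246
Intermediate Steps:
V = 26 (V = -5*(-5) + 1 = 25 + 1 = 26)
p = -4 (p = -11 + 7 = -4)
K(L) = -4 + L² - 16*L (K(L) = (L² - 16*L) - 4 = -4 + L² - 16*L)
u = 104 (u = 26*4 = 104)
√(u + K(6)) = √(104 + (-4 + 6² - 16*6)) = √(104 + (-4 + 36 - 96)) = √(104 - 64) = √40 = 2*√10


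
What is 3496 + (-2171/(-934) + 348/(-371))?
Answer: 1211893353/346514 ≈ 3497.4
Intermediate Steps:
3496 + (-2171/(-934) + 348/(-371)) = 3496 + (-2171*(-1/934) + 348*(-1/371)) = 3496 + (2171/934 - 348/371) = 3496 + 480409/346514 = 1211893353/346514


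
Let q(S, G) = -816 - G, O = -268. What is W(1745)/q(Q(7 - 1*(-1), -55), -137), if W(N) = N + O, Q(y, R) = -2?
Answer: -211/97 ≈ -2.1753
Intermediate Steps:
W(N) = -268 + N (W(N) = N - 268 = -268 + N)
W(1745)/q(Q(7 - 1*(-1), -55), -137) = (-268 + 1745)/(-816 - 1*(-137)) = 1477/(-816 + 137) = 1477/(-679) = 1477*(-1/679) = -211/97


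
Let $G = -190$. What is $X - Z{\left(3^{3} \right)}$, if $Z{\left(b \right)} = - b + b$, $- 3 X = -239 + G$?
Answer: $143$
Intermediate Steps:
$X = 143$ ($X = - \frac{-239 - 190}{3} = \left(- \frac{1}{3}\right) \left(-429\right) = 143$)
$Z{\left(b \right)} = 0$
$X - Z{\left(3^{3} \right)} = 143 - 0 = 143 + 0 = 143$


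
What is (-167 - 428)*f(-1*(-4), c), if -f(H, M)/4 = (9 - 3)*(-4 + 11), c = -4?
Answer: 99960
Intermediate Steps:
f(H, M) = -168 (f(H, M) = -4*(9 - 3)*(-4 + 11) = -24*7 = -4*42 = -168)
(-167 - 428)*f(-1*(-4), c) = (-167 - 428)*(-168) = -595*(-168) = 99960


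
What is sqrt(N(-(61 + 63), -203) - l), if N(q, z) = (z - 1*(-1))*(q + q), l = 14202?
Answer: sqrt(35894) ≈ 189.46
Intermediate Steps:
N(q, z) = 2*q*(1 + z) (N(q, z) = (z + 1)*(2*q) = (1 + z)*(2*q) = 2*q*(1 + z))
sqrt(N(-(61 + 63), -203) - l) = sqrt(2*(-(61 + 63))*(1 - 203) - 1*14202) = sqrt(2*(-1*124)*(-202) - 14202) = sqrt(2*(-124)*(-202) - 14202) = sqrt(50096 - 14202) = sqrt(35894)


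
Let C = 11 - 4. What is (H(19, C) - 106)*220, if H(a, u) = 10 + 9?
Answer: -19140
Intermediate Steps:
C = 7
H(a, u) = 19
(H(19, C) - 106)*220 = (19 - 106)*220 = -87*220 = -19140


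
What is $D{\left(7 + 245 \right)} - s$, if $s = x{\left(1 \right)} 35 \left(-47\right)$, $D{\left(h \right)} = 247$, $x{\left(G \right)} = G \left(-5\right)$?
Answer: $-7978$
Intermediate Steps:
$x{\left(G \right)} = - 5 G$
$s = 8225$ ($s = \left(-5\right) 1 \cdot 35 \left(-47\right) = \left(-5\right) 35 \left(-47\right) = \left(-175\right) \left(-47\right) = 8225$)
$D{\left(7 + 245 \right)} - s = 247 - 8225 = -7978$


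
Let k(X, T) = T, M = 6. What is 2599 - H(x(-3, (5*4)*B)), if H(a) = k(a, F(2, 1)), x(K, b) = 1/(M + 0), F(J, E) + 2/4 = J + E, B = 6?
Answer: 5193/2 ≈ 2596.5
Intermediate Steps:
F(J, E) = -½ + E + J (F(J, E) = -½ + (J + E) = -½ + (E + J) = -½ + E + J)
x(K, b) = ⅙ (x(K, b) = 1/(6 + 0) = 1/6 = ⅙)
H(a) = 5/2 (H(a) = -½ + 1 + 2 = 5/2)
2599 - H(x(-3, (5*4)*B)) = 2599 - 1*5/2 = 2599 - 5/2 = 5193/2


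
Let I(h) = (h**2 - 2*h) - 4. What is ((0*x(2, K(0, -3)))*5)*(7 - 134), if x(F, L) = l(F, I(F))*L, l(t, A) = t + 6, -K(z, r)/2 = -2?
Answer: 0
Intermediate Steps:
K(z, r) = 4 (K(z, r) = -2*(-2) = 4)
I(h) = -4 + h**2 - 2*h
l(t, A) = 6 + t
x(F, L) = L*(6 + F) (x(F, L) = (6 + F)*L = L*(6 + F))
((0*x(2, K(0, -3)))*5)*(7 - 134) = ((0*(4*(6 + 2)))*5)*(7 - 134) = ((0*(4*8))*5)*(-127) = ((0*32)*5)*(-127) = (0*5)*(-127) = 0*(-127) = 0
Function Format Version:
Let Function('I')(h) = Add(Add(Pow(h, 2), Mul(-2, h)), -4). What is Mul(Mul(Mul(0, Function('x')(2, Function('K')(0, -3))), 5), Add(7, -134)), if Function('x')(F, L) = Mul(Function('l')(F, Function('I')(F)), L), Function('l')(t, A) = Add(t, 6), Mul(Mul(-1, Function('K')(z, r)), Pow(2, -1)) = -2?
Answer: 0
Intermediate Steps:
Function('K')(z, r) = 4 (Function('K')(z, r) = Mul(-2, -2) = 4)
Function('I')(h) = Add(-4, Pow(h, 2), Mul(-2, h))
Function('l')(t, A) = Add(6, t)
Function('x')(F, L) = Mul(L, Add(6, F)) (Function('x')(F, L) = Mul(Add(6, F), L) = Mul(L, Add(6, F)))
Mul(Mul(Mul(0, Function('x')(2, Function('K')(0, -3))), 5), Add(7, -134)) = Mul(Mul(Mul(0, Mul(4, Add(6, 2))), 5), Add(7, -134)) = Mul(Mul(Mul(0, Mul(4, 8)), 5), -127) = Mul(Mul(Mul(0, 32), 5), -127) = Mul(Mul(0, 5), -127) = Mul(0, -127) = 0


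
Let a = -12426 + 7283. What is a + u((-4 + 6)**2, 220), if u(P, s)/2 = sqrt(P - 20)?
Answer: -5143 + 8*I ≈ -5143.0 + 8.0*I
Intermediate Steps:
u(P, s) = 2*sqrt(-20 + P) (u(P, s) = 2*sqrt(P - 20) = 2*sqrt(-20 + P))
a = -5143
a + u((-4 + 6)**2, 220) = -5143 + 2*sqrt(-20 + (-4 + 6)**2) = -5143 + 2*sqrt(-20 + 2**2) = -5143 + 2*sqrt(-20 + 4) = -5143 + 2*sqrt(-16) = -5143 + 2*(4*I) = -5143 + 8*I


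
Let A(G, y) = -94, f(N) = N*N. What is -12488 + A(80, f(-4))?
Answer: -12582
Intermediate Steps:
f(N) = N**2
-12488 + A(80, f(-4)) = -12488 - 94 = -12582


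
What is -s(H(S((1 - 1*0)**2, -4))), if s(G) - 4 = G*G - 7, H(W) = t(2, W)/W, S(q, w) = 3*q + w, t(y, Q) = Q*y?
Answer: -1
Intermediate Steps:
S(q, w) = w + 3*q
H(W) = 2 (H(W) = (W*2)/W = (2*W)/W = 2)
s(G) = -3 + G**2 (s(G) = 4 + (G*G - 7) = 4 + (G**2 - 7) = 4 + (-7 + G**2) = -3 + G**2)
-s(H(S((1 - 1*0)**2, -4))) = -(-3 + 2**2) = -(-3 + 4) = -1*1 = -1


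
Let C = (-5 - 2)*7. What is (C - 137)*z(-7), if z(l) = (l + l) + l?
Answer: 3906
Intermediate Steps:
z(l) = 3*l (z(l) = 2*l + l = 3*l)
C = -49 (C = -7*7 = -49)
(C - 137)*z(-7) = (-49 - 137)*(3*(-7)) = -186*(-21) = 3906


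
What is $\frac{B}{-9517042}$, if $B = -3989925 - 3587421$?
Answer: $\frac{3788673}{4758521} \approx 0.79619$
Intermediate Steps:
$B = -7577346$
$\frac{B}{-9517042} = - \frac{7577346}{-9517042} = \left(-7577346\right) \left(- \frac{1}{9517042}\right) = \frac{3788673}{4758521}$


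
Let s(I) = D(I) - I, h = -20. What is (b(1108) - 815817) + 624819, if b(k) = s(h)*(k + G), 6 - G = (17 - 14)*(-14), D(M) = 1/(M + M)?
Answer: -1679069/10 ≈ -1.6791e+5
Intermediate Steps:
D(M) = 1/(2*M)
s(I) = 1/(2*I) - I
G = 48 (G = 6 - (17 - 14)*(-14) = 6 - 3*(-14) = 6 - 1*(-42) = 6 + 42 = 48)
b(k) = 4794/5 + 799*k/40 (b(k) = ((½)/(-20) - 1*(-20))*(k + 48) = ((½)*(-1/20) + 20)*(48 + k) = (-1/40 + 20)*(48 + k) = 799*(48 + k)/40 = 4794/5 + 799*k/40)
(b(1108) - 815817) + 624819 = ((4794/5 + (799/40)*1108) - 815817) + 624819 = ((4794/5 + 221323/10) - 815817) + 624819 = (230911/10 - 815817) + 624819 = -7927259/10 + 624819 = -1679069/10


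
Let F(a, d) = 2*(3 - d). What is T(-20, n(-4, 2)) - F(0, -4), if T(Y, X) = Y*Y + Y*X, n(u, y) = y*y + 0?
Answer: 306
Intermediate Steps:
F(a, d) = 6 - 2*d
n(u, y) = y**2 (n(u, y) = y**2 + 0 = y**2)
T(Y, X) = Y**2 + X*Y
T(-20, n(-4, 2)) - F(0, -4) = -20*(2**2 - 20) - (6 - 2*(-4)) = -20*(4 - 20) - (6 + 8) = -20*(-16) - 1*14 = 320 - 14 = 306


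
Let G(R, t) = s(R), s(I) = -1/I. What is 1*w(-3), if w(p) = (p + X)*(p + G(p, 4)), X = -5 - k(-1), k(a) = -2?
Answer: 16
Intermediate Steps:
G(R, t) = -1/R
X = -3 (X = -5 - 1*(-2) = -5 + 2 = -3)
w(p) = (-3 + p)*(p - 1/p) (w(p) = (p - 3)*(p - 1/p) = (-3 + p)*(p - 1/p))
1*w(-3) = 1*(-1 + (-3)² - 3*(-3) + 3/(-3)) = 1*(-1 + 9 + 9 + 3*(-⅓)) = 1*(-1 + 9 + 9 - 1) = 1*16 = 16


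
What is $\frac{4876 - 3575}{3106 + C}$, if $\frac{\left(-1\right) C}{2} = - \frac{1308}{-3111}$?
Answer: $\frac{1349137}{3220050} \approx 0.41898$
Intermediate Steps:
$C = - \frac{872}{1037}$ ($C = - 2 \left(- \frac{1308}{-3111}\right) = - 2 \left(\left(-1308\right) \left(- \frac{1}{3111}\right)\right) = \left(-2\right) \frac{436}{1037} = - \frac{872}{1037} \approx -0.84089$)
$\frac{4876 - 3575}{3106 + C} = \frac{4876 - 3575}{3106 - \frac{872}{1037}} = \frac{1301}{\frac{3220050}{1037}} = 1301 \cdot \frac{1037}{3220050} = \frac{1349137}{3220050}$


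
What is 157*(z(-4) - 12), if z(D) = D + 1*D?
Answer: -3140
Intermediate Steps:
z(D) = 2*D (z(D) = D + D = 2*D)
157*(z(-4) - 12) = 157*(2*(-4) - 12) = 157*(-8 - 12) = 157*(-20) = -3140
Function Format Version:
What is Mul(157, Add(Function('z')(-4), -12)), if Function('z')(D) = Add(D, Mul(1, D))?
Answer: -3140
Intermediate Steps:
Function('z')(D) = Mul(2, D) (Function('z')(D) = Add(D, D) = Mul(2, D))
Mul(157, Add(Function('z')(-4), -12)) = Mul(157, Add(Mul(2, -4), -12)) = Mul(157, Add(-8, -12)) = Mul(157, -20) = -3140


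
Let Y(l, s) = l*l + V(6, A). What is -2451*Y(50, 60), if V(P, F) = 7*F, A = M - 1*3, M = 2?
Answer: -6110343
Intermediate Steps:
A = -1 (A = 2 - 1*3 = 2 - 3 = -1)
Y(l, s) = -7 + l**2 (Y(l, s) = l*l + 7*(-1) = l**2 - 7 = -7 + l**2)
-2451*Y(50, 60) = -2451*(-7 + 50**2) = -2451*(-7 + 2500) = -2451*2493 = -6110343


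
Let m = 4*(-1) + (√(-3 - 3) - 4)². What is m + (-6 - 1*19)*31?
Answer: -769 - 8*I*√6 ≈ -769.0 - 19.596*I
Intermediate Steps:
m = -4 + (-4 + I*√6)² (m = -4 + (√(-6) - 4)² = -4 + (I*√6 - 4)² = -4 + (-4 + I*√6)² ≈ 6.0 - 19.596*I)
m + (-6 - 1*19)*31 = (6 - 8*I*√6) + (-6 - 1*19)*31 = (6 - 8*I*√6) + (-6 - 19)*31 = (6 - 8*I*√6) - 25*31 = (6 - 8*I*√6) - 775 = -769 - 8*I*√6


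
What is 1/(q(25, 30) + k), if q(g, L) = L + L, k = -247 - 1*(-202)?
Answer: 1/15 ≈ 0.066667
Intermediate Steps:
k = -45 (k = -247 + 202 = -45)
q(g, L) = 2*L
1/(q(25, 30) + k) = 1/(2*30 - 45) = 1/(60 - 45) = 1/15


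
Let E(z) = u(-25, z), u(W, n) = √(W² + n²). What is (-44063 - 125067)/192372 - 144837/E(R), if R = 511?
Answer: -84565/96186 - 144837*√261746/261746 ≈ -283.98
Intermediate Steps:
E(z) = √(625 + z²) (E(z) = √((-25)² + z²) = √(625 + z²))
(-44063 - 125067)/192372 - 144837/E(R) = (-44063 - 125067)/192372 - 144837/√(625 + 511²) = -169130*1/192372 - 144837/√(625 + 261121) = -84565/96186 - 144837*√261746/261746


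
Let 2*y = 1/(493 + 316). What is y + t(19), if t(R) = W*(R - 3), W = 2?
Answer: 51777/1618 ≈ 32.001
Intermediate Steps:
t(R) = -6 + 2*R (t(R) = 2*(R - 3) = 2*(-3 + R) = -6 + 2*R)
y = 1/1618 (y = 1/(2*(493 + 316)) = (1/2)/809 = (1/2)*(1/809) = 1/1618 ≈ 0.00061805)
y + t(19) = 1/1618 + (-6 + 2*19) = 1/1618 + (-6 + 38) = 1/1618 + 32 = 51777/1618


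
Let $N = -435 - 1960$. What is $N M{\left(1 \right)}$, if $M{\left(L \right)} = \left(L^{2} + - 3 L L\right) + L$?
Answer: $2395$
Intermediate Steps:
$M{\left(L \right)} = L - 2 L^{2}$ ($M{\left(L \right)} = \left(L^{2} - 3 L^{2}\right) + L = - 2 L^{2} + L = L - 2 L^{2}$)
$N = -2395$ ($N = -435 - 1960 = -2395$)
$N M{\left(1 \right)} = - 2395 \cdot 1 \left(1 - 2\right) = - 2395 \cdot 1 \left(-1\right) = \left(-2395\right) \left(-1\right) = 2395$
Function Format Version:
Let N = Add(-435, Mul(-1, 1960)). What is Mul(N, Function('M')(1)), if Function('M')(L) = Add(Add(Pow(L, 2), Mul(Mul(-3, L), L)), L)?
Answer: 2395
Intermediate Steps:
Function('M')(L) = Add(L, Mul(-2, Pow(L, 2))) (Function('M')(L) = Add(Add(Pow(L, 2), Mul(-3, Pow(L, 2))), L) = Add(Mul(-2, Pow(L, 2)), L) = Add(L, Mul(-2, Pow(L, 2))))
N = -2395 (N = Add(-435, -1960) = -2395)
Mul(N, Function('M')(1)) = Mul(-2395, Mul(1, Add(1, Mul(-2, 1)))) = Mul(-2395, Mul(1, Add(1, -2))) = Mul(-2395, Mul(1, -1)) = Mul(-2395, -1) = 2395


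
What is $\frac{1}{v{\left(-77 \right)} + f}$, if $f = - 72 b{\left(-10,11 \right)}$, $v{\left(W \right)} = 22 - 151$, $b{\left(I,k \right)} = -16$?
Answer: $\frac{1}{1023} \approx 0.00097752$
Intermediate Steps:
$v{\left(W \right)} = -129$ ($v{\left(W \right)} = 22 - 151 = -129$)
$f = 1152$ ($f = \left(-72\right) \left(-16\right) = 1152$)
$\frac{1}{v{\left(-77 \right)} + f} = \frac{1}{-129 + 1152} = \frac{1}{1023}$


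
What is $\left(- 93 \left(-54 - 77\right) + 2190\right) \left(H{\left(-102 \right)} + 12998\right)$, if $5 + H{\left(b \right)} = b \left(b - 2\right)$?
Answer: $339217173$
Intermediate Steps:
$H{\left(b \right)} = -5 + b \left(-2 + b\right)$ ($H{\left(b \right)} = -5 + b \left(b - 2\right) = -5 + b \left(-2 + b\right)$)
$\left(- 93 \left(-54 - 77\right) + 2190\right) \left(H{\left(-102 \right)} + 12998\right) = \left(- 93 \left(-54 - 77\right) + 2190\right) \left(\left(-5 + \left(-102\right)^{2} - -204\right) + 12998\right) = \left(\left(-93\right) \left(-131\right) + 2190\right) \left(\left(-5 + 10404 + 204\right) + 12998\right) = \left(12183 + 2190\right) \left(10603 + 12998\right) = 14373 \cdot 23601 = 339217173$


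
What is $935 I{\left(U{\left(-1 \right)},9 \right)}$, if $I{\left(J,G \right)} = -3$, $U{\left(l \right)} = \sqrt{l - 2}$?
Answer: $-2805$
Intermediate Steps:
$U{\left(l \right)} = \sqrt{-2 + l}$
$935 I{\left(U{\left(-1 \right)},9 \right)} = 935 \left(-3\right) = -2805$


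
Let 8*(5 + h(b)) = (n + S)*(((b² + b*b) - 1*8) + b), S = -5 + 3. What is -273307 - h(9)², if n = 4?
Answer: -4393361/16 ≈ -2.7459e+5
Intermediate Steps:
S = -2
h(b) = -7 + b²/2 + b/4 (h(b) = -5 + ((4 - 2)*(((b² + b*b) - 1*8) + b))/8 = -5 + (2*(((b² + b²) - 8) + b))/8 = -5 + (2*((2*b² - 8) + b))/8 = -5 + (2*((-8 + 2*b²) + b))/8 = -5 + (2*(-8 + b + 2*b²))/8 = -5 + (-16 + 2*b + 4*b²)/8 = -5 + (-2 + b²/2 + b/4) = -7 + b²/2 + b/4)
-273307 - h(9)² = -273307 - (-7 + (½)*9² + (¼)*9)² = -273307 - (-7 + (½)*81 + 9/4)² = -273307 - (-7 + 81/2 + 9/4)² = -273307 - (143/4)² = -273307 - 1*20449/16 = -273307 - 20449/16 = -4393361/16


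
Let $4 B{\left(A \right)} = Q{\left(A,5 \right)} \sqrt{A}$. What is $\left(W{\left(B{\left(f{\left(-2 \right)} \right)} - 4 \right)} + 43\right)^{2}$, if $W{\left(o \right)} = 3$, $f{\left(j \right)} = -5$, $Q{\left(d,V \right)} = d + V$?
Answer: $2116$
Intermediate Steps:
$Q{\left(d,V \right)} = V + d$
$B{\left(A \right)} = \frac{\sqrt{A} \left(5 + A\right)}{4}$ ($B{\left(A \right)} = \frac{\left(5 + A\right) \sqrt{A}}{4} = \frac{\sqrt{A} \left(5 + A\right)}{4}$)
$\left(W{\left(B{\left(f{\left(-2 \right)} \right)} - 4 \right)} + 43\right)^{2} = \left(3 + 43\right)^{2} = 46^{2} = 2116$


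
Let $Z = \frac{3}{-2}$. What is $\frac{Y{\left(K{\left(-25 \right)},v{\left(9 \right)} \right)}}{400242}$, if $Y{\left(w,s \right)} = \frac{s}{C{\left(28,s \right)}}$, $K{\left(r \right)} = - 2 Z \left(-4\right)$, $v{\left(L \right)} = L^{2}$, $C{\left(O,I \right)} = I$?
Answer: $\frac{1}{400242} \approx 2.4985 \cdot 10^{-6}$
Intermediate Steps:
$Z = - \frac{3}{2}$ ($Z = 3 \left(- \frac{1}{2}\right) = - \frac{3}{2} \approx -1.5$)
$K{\left(r \right)} = -12$ ($K{\left(r \right)} = \left(-2\right) \left(- \frac{3}{2}\right) \left(-4\right) = 3 \left(-4\right) = -12$)
$Y{\left(w,s \right)} = 1$ ($Y{\left(w,s \right)} = \frac{s}{s} = 1$)
$\frac{Y{\left(K{\left(-25 \right)},v{\left(9 \right)} \right)}}{400242} = 1 \cdot \frac{1}{400242} = \frac{1}{400242}$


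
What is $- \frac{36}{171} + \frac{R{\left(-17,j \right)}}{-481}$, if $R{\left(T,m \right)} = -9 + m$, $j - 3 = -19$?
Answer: $- \frac{1449}{9139} \approx -0.15855$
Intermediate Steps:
$j = -16$ ($j = 3 - 19 = -16$)
$- \frac{36}{171} + \frac{R{\left(-17,j \right)}}{-481} = - \frac{36}{171} + \frac{-9 - 16}{-481} = \left(-36\right) \frac{1}{171} - - \frac{25}{481} = - \frac{4}{19} + \frac{25}{481} = - \frac{1449}{9139}$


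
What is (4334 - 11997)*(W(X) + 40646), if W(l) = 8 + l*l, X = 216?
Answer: -669056530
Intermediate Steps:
W(l) = 8 + l**2
(4334 - 11997)*(W(X) + 40646) = (4334 - 11997)*((8 + 216**2) + 40646) = -7663*((8 + 46656) + 40646) = -7663*(46664 + 40646) = -7663*87310 = -669056530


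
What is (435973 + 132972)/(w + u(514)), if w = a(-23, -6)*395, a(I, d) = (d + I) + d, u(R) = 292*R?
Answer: 568945/136263 ≈ 4.1753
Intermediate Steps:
a(I, d) = I + 2*d (a(I, d) = (I + d) + d = I + 2*d)
w = -13825 (w = (-23 + 2*(-6))*395 = (-23 - 12)*395 = -35*395 = -13825)
(435973 + 132972)/(w + u(514)) = (435973 + 132972)/(-13825 + 292*514) = 568945/(-13825 + 150088) = 568945/136263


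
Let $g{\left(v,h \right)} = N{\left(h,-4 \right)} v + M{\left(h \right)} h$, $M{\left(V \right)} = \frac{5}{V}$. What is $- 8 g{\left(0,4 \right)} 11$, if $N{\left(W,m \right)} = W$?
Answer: $-440$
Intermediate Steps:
$g{\left(v,h \right)} = 5 + h v$ ($g{\left(v,h \right)} = h v + \frac{5}{h} h = h v + 5 = 5 + h v$)
$- 8 g{\left(0,4 \right)} 11 = - 8 \left(5 + 4 \cdot 0\right) 11 = - 8 \left(5 + 0\right) 11 = \left(-8\right) 5 \cdot 11 = \left(-40\right) 11 = -440$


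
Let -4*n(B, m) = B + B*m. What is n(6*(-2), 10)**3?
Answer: 35937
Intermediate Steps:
n(B, m) = -B/4 - B*m/4 (n(B, m) = -(B + B*m)/4 = -B/4 - B*m/4)
n(6*(-2), 10)**3 = (-6*(-2)*(1 + 10)/4)**3 = (-1/4*(-12)*11)**3 = 33**3 = 35937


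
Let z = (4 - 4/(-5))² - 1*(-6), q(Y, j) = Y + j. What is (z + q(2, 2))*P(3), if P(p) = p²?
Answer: 7434/25 ≈ 297.36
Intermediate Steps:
z = 726/25 (z = (4 - 4*(-⅕))² + 6 = (4 + ⅘)² + 6 = (24/5)² + 6 = 576/25 + 6 = 726/25 ≈ 29.040)
(z + q(2, 2))*P(3) = (726/25 + (2 + 2))*3² = (726/25 + 4)*9 = (826/25)*9 = 7434/25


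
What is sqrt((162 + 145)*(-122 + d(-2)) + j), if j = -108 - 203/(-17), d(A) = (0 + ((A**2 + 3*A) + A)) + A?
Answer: I*sqrt(11384305)/17 ≈ 198.47*I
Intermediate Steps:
d(A) = A**2 + 5*A (d(A) = (0 + (A**2 + 4*A)) + A = (A**2 + 4*A) + A = A**2 + 5*A)
j = -1633/17 (j = -108 - 203*(-1/17) = -108 + 203/17 = -1633/17 ≈ -96.059)
sqrt((162 + 145)*(-122 + d(-2)) + j) = sqrt((162 + 145)*(-122 - 2*(5 - 2)) - 1633/17) = sqrt(307*(-122 - 2*3) - 1633/17) = sqrt(307*(-122 - 6) - 1633/17) = sqrt(307*(-128) - 1633/17) = sqrt(-39296 - 1633/17) = sqrt(-669665/17) = I*sqrt(11384305)/17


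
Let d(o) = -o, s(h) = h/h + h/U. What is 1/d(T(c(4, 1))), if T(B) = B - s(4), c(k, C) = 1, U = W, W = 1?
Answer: 1/4 ≈ 0.25000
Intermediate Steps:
U = 1
s(h) = 1 + h (s(h) = h/h + h/1 = 1 + h*1 = 1 + h)
T(B) = -5 + B (T(B) = B - (1 + 4) = B - 1*5 = B - 5 = -5 + B)
1/d(T(c(4, 1))) = 1/(-(-5 + 1)) = 1/(-1*(-4)) = 1/4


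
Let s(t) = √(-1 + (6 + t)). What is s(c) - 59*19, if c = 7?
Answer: -1121 + 2*√3 ≈ -1117.5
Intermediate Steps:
s(t) = √(5 + t)
s(c) - 59*19 = √(5 + 7) - 59*19 = √12 - 1121 = 2*√3 - 1121 = -1121 + 2*√3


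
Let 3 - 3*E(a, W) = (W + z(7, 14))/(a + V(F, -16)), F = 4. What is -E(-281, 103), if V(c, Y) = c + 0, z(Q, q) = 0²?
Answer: -934/831 ≈ -1.1239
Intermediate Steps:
z(Q, q) = 0
V(c, Y) = c
E(a, W) = 1 - W/(3*(4 + a)) (E(a, W) = 1 - (W + 0)/(3*(a + 4)) = 1 - W/(3*(4 + a)))
-E(-281, 103) = -(4 - 281 - ⅓*103)/(4 - 281) = -(4 - 281 - 103/3)/(-277) = -(-1)*(-934)/(277*3) = -1*934/831 = -934/831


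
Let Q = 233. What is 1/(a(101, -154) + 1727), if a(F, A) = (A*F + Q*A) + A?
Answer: -1/49863 ≈ -2.0055e-5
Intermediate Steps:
a(F, A) = 234*A + A*F (a(F, A) = (A*F + 233*A) + A = (233*A + A*F) + A = 234*A + A*F)
1/(a(101, -154) + 1727) = 1/(-154*(234 + 101) + 1727) = 1/(-154*335 + 1727) = 1/(-51590 + 1727) = 1/(-49863) = -1/49863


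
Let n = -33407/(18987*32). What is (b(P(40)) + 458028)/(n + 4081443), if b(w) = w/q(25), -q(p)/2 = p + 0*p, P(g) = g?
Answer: 1391449991424/12399097151525 ≈ 0.11222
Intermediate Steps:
q(p) = -2*p (q(p) = -2*(p + 0*p) = -2*(p + 0) = -2*p)
b(w) = -w/50 (b(w) = w/((-2*25)) = w/(-50) = w*(-1/50) = -w/50)
n = -33407/607584 ≈ -0.054983
(b(P(40)) + 458028)/(n + 4081443) = (-1/50*40 + 458028)/(-33407/607584 + 4081443) = (-⅘ + 458028)/(2479819430305/607584) = (2290136/5)*(607584/2479819430305) = 1391449991424/12399097151525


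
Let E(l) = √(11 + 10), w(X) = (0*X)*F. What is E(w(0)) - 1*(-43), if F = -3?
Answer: 43 + √21 ≈ 47.583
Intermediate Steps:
w(X) = 0 (w(X) = (0*X)*(-3) = 0*(-3) = 0)
E(l) = √21
E(w(0)) - 1*(-43) = √21 - 1*(-43) = √21 + 43 = 43 + √21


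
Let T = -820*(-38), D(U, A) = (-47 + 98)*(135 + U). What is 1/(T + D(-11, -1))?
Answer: 1/37484 ≈ 2.6678e-5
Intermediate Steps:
D(U, A) = 6885 + 51*U (D(U, A) = 51*(135 + U) = 6885 + 51*U)
T = 31160
1/(T + D(-11, -1)) = 1/(31160 + (6885 + 51*(-11))) = 1/(31160 + (6885 - 561)) = 1/(31160 + 6324) = 1/37484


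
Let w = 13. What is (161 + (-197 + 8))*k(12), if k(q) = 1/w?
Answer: -28/13 ≈ -2.1538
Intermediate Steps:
k(q) = 1/13
(161 + (-197 + 8))*k(12) = (161 + (-197 + 8))*(1/13) = (161 - 189)*(1/13) = -28*1/13 = -28/13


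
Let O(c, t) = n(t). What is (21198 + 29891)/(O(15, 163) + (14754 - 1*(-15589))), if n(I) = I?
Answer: 51089/30506 ≈ 1.6747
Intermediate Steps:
O(c, t) = t
(21198 + 29891)/(O(15, 163) + (14754 - 1*(-15589))) = (21198 + 29891)/(163 + (14754 - 1*(-15589))) = 51089/(163 + (14754 + 15589)) = 51089/(163 + 30343) = 51089/30506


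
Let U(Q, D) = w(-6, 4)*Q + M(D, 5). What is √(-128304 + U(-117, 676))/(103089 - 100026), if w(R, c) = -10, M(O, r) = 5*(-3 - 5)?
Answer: I*√127174/3063 ≈ 0.11643*I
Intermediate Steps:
M(O, r) = -40 (M(O, r) = 5*(-8) = -40)
U(Q, D) = -40 - 10*Q (U(Q, D) = -10*Q - 40 = -40 - 10*Q)
√(-128304 + U(-117, 676))/(103089 - 100026) = √(-128304 + (-40 - 10*(-117)))/(103089 - 100026) = √(-128304 + (-40 + 1170))/3063 = √(-128304 + 1130)*(1/3063) = √(-127174)*(1/3063) = (I*√127174)*(1/3063) = I*√127174/3063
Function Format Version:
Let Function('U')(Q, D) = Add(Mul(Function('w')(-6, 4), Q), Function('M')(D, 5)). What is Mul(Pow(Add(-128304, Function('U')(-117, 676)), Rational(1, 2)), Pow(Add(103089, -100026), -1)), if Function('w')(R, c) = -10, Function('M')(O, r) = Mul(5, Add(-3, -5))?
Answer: Mul(Rational(1, 3063), I, Pow(127174, Rational(1, 2))) ≈ Mul(0.11643, I)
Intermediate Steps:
Function('M')(O, r) = -40 (Function('M')(O, r) = Mul(5, -8) = -40)
Function('U')(Q, D) = Add(-40, Mul(-10, Q)) (Function('U')(Q, D) = Add(Mul(-10, Q), -40) = Add(-40, Mul(-10, Q)))
Mul(Pow(Add(-128304, Function('U')(-117, 676)), Rational(1, 2)), Pow(Add(103089, -100026), -1)) = Mul(Pow(Add(-128304, Add(-40, Mul(-10, -117))), Rational(1, 2)), Pow(Add(103089, -100026), -1)) = Mul(Pow(Add(-128304, Add(-40, 1170)), Rational(1, 2)), Pow(3063, -1)) = Mul(Pow(Add(-128304, 1130), Rational(1, 2)), Rational(1, 3063)) = Mul(Pow(-127174, Rational(1, 2)), Rational(1, 3063)) = Mul(Mul(I, Pow(127174, Rational(1, 2))), Rational(1, 3063)) = Mul(Rational(1, 3063), I, Pow(127174, Rational(1, 2)))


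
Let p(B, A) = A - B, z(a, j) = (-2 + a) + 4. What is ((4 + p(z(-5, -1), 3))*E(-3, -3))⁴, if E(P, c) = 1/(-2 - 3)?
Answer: 16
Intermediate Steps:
z(a, j) = 2 + a
E(P, c) = -⅕ (E(P, c) = 1/(-5) = -⅕)
((4 + p(z(-5, -1), 3))*E(-3, -3))⁴ = ((4 + (3 - (2 - 5)))*(-⅕))⁴ = ((4 + (3 - 1*(-3)))*(-⅕))⁴ = ((4 + (3 + 3))*(-⅕))⁴ = ((4 + 6)*(-⅕))⁴ = (10*(-⅕))⁴ = (-2)⁴ = 16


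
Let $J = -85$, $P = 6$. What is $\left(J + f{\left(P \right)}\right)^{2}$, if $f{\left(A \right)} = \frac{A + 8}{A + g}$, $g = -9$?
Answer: $\frac{72361}{9} \approx 8040.1$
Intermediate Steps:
$f{\left(A \right)} = \frac{8 + A}{-9 + A}$ ($f{\left(A \right)} = \frac{A + 8}{A - 9} = \frac{8 + A}{-9 + A}$)
$\left(J + f{\left(P \right)}\right)^{2} = \left(-85 + \frac{8 + 6}{-9 + 6}\right)^{2} = \left(-85 + \frac{1}{-3} \cdot 14\right)^{2} = \left(-85 - \frac{14}{3}\right)^{2} = \left(- \frac{269}{3}\right)^{2} = \frac{72361}{9}$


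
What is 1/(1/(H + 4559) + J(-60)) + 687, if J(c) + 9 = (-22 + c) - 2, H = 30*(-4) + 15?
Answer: 284565373/414221 ≈ 686.99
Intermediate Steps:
H = -105 (H = -120 + 15 = -105)
J(c) = -33 + c (J(c) = -9 + ((-22 + c) - 2) = -9 + (-24 + c) = -33 + c)
1/(1/(H + 4559) + J(-60)) + 687 = 1/(1/(-105 + 4559) + (-33 - 60)) + 687 = 1/(1/4454 - 93) + 687 = 1/(-414221/4454) + 687 = -4454/414221 + 687 = 284565373/414221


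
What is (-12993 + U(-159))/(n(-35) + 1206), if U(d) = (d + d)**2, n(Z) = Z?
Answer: 88131/1171 ≈ 75.261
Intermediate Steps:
U(d) = 4*d**2 (U(d) = (2*d)**2 = 4*d**2)
(-12993 + U(-159))/(n(-35) + 1206) = (-12993 + 4*(-159)**2)/(-35 + 1206) = (-12993 + 4*25281)/1171 = (-12993 + 101124)*(1/1171) = 88131*(1/1171) = 88131/1171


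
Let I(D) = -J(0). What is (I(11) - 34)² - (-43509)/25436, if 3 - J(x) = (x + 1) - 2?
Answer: 36773093/25436 ≈ 1445.7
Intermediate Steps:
J(x) = 4 - x (J(x) = 3 - ((x + 1) - 2) = 3 - ((1 + x) - 2) = 3 - (-1 + x) = 3 + (1 - x) = 4 - x)
I(D) = -4 (I(D) = -(4 - 1*0) = -(4 + 0) = -1*4 = -4)
(I(11) - 34)² - (-43509)/25436 = (-4 - 34)² - (-43509)/25436 = (-38)² - (-43509)/25436 = 1444 - 1*(-43509/25436) = 1444 + 43509/25436 = 36773093/25436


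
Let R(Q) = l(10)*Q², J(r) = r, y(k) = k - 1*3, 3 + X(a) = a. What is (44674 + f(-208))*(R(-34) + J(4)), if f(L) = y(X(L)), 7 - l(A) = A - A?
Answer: 359948160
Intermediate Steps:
X(a) = -3 + a
l(A) = 7 (l(A) = 7 - (A - A) = 7 - 1*0 = 7 + 0 = 7)
y(k) = -3 + k (y(k) = k - 3 = -3 + k)
R(Q) = 7*Q²
f(L) = -6 + L (f(L) = -3 + (-3 + L) = -6 + L)
(44674 + f(-208))*(R(-34) + J(4)) = (44674 + (-6 - 208))*(7*(-34)² + 4) = (44674 - 214)*(7*1156 + 4) = 44460*(8092 + 4) = 44460*8096 = 359948160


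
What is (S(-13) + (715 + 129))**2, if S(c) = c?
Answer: 690561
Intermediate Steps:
(S(-13) + (715 + 129))**2 = (-13 + (715 + 129))**2 = (-13 + 844)**2 = 831**2 = 690561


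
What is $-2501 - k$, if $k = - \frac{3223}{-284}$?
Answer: $- \frac{713507}{284} \approx -2512.3$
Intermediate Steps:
$k = \frac{3223}{284}$ ($k = \left(-3223\right) \left(- \frac{1}{284}\right) = \frac{3223}{284} \approx 11.349$)
$-2501 - k = -2501 - \frac{3223}{284} = - \frac{713507}{284}$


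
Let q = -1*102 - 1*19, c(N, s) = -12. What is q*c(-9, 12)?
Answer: 1452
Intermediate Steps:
q = -121 (q = -102 - 19 = -121)
q*c(-9, 12) = -121*(-12) = 1452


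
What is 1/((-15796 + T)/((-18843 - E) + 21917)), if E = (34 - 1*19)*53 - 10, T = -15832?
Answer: -2289/31628 ≈ -0.072373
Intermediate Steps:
E = 785 (E = (34 - 19)*53 - 10 = 15*53 - 10 = 795 - 10 = 785)
1/((-15796 + T)/((-18843 - E) + 21917)) = 1/((-15796 - 15832)/((-18843 - 1*785) + 21917)) = 1/(-31628/((-18843 - 785) + 21917)) = 1/(-31628/(-19628 + 21917)) = 1/(-31628/2289) = -2289/31628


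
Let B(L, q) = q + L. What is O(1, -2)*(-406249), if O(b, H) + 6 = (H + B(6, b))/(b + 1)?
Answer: 2843743/2 ≈ 1.4219e+6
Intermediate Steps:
B(L, q) = L + q
O(b, H) = -6 + (6 + H + b)/(1 + b) (O(b, H) = -6 + (H + (6 + b))/(b + 1) = -6 + (6 + H + b)/(1 + b))
O(1, -2)*(-406249) = ((-2 - 5*1)/(1 + 1))*(-406249) = ((-2 - 5)/2)*(-406249) = ((1/2)*(-7))*(-406249) = -7/2*(-406249) = 2843743/2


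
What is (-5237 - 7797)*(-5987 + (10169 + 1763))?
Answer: -77487130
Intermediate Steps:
(-5237 - 7797)*(-5987 + (10169 + 1763)) = -13034*(-5987 + 11932) = -13034*5945 = -77487130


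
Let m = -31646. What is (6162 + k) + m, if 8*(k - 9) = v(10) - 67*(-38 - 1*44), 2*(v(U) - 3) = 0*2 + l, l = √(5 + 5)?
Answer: -198303/8 + √10/16 ≈ -24788.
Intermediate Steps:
l = √10 ≈ 3.1623
v(U) = 3 + √10/2 (v(U) = 3 + (0*2 + √10)/2 = 3 + (0 + √10)/2 = 3 + √10/2)
k = 5569/8 + √10/16 (k = 9 + ((3 + √10/2) - 67*(-38 - 1*44))/8 = 9 + ((3 + √10/2) - 67*(-38 - 44))/8 = 9 + ((3 + √10/2) - 67*(-82))/8 = 9 + ((3 + √10/2) + 5494)/8 = 9 + (5497 + √10/2)/8 = 9 + (5497/8 + √10/16) = 5569/8 + √10/16 ≈ 696.32)
(6162 + k) + m = (6162 + (5569/8 + √10/16)) - 31646 = (54865/8 + √10/16) - 31646 = -198303/8 + √10/16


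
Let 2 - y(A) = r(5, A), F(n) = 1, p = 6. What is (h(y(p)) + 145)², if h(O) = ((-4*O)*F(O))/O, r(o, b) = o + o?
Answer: 19881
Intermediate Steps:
r(o, b) = 2*o
y(A) = -8 (y(A) = 2 - 2*5 = 2 - 1*10 = 2 - 10 = -8)
h(O) = -4 (h(O) = (-4*O*1)/O = (-4*O)/O = -4)
(h(y(p)) + 145)² = (-4 + 145)² = 141² = 19881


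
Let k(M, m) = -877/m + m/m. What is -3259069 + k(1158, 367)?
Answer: -1196078833/367 ≈ -3.2591e+6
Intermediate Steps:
k(M, m) = 1 - 877/m (k(M, m) = -877/m + 1 = 1 - 877/m)
-3259069 + k(1158, 367) = -3259069 + (-877 + 367)/367 = -3259069 + (1/367)*(-510) = -3259069 - 510/367 = -1196078833/367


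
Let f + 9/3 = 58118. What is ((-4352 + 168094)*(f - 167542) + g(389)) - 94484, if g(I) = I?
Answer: -17917889929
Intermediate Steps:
f = 58115 (f = -3 + 58118 = 58115)
((-4352 + 168094)*(f - 167542) + g(389)) - 94484 = ((-4352 + 168094)*(58115 - 167542) + 389) - 94484 = (163742*(-109427) + 389) - 94484 = (-17917795834 + 389) - 94484 = -17917795445 - 94484 = -17917889929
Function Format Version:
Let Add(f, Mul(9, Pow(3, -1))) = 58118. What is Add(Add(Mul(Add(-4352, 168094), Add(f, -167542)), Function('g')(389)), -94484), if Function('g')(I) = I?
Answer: -17917889929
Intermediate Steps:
f = 58115 (f = Add(-3, 58118) = 58115)
Add(Add(Mul(Add(-4352, 168094), Add(f, -167542)), Function('g')(389)), -94484) = Add(Add(Mul(Add(-4352, 168094), Add(58115, -167542)), 389), -94484) = Add(Add(Mul(163742, -109427), 389), -94484) = Add(Add(-17917795834, 389), -94484) = Add(-17917795445, -94484) = -17917889929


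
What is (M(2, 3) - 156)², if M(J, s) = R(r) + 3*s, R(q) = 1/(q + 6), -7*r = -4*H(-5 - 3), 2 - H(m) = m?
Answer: 145130209/6724 ≈ 21584.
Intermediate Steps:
H(m) = 2 - m
r = 40/7 (r = -(-4)*(2 - (-5 - 3))/7 = -(-4)*(2 - 1*(-8))/7 = -(-4)*(2 + 8)/7 = -(-4)*10/7 = -⅐*(-40) = 40/7 ≈ 5.7143)
R(q) = 1/(6 + q)
M(J, s) = 7/82 + 3*s (M(J, s) = 1/(6 + 40/7) + 3*s = 1/(82/7) + 3*s = 7/82 + 3*s)
(M(2, 3) - 156)² = ((7/82 + 3*3) - 156)² = ((7/82 + 9) - 156)² = (745/82 - 156)² = (-12047/82)² = 145130209/6724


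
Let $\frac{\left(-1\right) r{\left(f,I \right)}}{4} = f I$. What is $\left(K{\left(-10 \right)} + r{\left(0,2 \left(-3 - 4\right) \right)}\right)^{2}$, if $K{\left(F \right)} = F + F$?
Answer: $400$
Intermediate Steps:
$K{\left(F \right)} = 2 F$
$r{\left(f,I \right)} = - 4 I f$ ($r{\left(f,I \right)} = - 4 f I = - 4 I f$)
$\left(K{\left(-10 \right)} + r{\left(0,2 \left(-3 - 4\right) \right)}\right)^{2} = \left(2 \left(-10\right) - 4 \cdot 2 \left(-3 - 4\right) 0\right)^{2} = \left(-20 - 4 \cdot 2 \left(-7\right) 0\right)^{2} = \left(-20 - \left(-56\right) 0\right)^{2} = \left(-20 + 0\right)^{2} = \left(-20\right)^{2} = 400$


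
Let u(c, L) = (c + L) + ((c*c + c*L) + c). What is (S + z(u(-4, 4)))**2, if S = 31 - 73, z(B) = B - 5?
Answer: 2601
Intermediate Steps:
u(c, L) = L + c**2 + 2*c + L*c (u(c, L) = (L + c) + ((c**2 + L*c) + c) = (L + c) + (c + c**2 + L*c) = L + c**2 + 2*c + L*c)
z(B) = -5 + B
S = -42
(S + z(u(-4, 4)))**2 = (-42 + (-5 + (4 + (-4)**2 + 2*(-4) + 4*(-4))))**2 = (-42 + (-5 + (4 + 16 - 8 - 16)))**2 = (-42 + (-5 - 4))**2 = (-42 - 9)**2 = (-51)**2 = 2601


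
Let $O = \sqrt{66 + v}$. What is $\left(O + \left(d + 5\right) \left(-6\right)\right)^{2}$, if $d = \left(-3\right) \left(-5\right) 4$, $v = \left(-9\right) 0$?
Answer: $\left(-390 + \sqrt{66}\right)^{2} \approx 1.4583 \cdot 10^{5}$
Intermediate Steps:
$v = 0$
$d = 60$ ($d = 15 \cdot 4 = 60$)
$O = \sqrt{66}$ ($O = \sqrt{66 + 0} = \sqrt{66} \approx 8.124$)
$\left(O + \left(d + 5\right) \left(-6\right)\right)^{2} = \left(\sqrt{66} + \left(60 + 5\right) \left(-6\right)\right)^{2} = \left(\sqrt{66} + 65 \left(-6\right)\right)^{2} = \left(\sqrt{66} - 390\right)^{2} = \left(-390 + \sqrt{66}\right)^{2}$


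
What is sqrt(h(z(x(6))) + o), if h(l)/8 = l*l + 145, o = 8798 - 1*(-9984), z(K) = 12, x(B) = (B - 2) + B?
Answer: sqrt(21094) ≈ 145.24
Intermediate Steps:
x(B) = -2 + 2*B (x(B) = (-2 + B) + B = -2 + 2*B)
o = 18782 (o = 8798 + 9984 = 18782)
h(l) = 1160 + 8*l**2 (h(l) = 8*(l*l + 145) = 8*(l**2 + 145) = 8*(145 + l**2) = 1160 + 8*l**2)
sqrt(h(z(x(6))) + o) = sqrt((1160 + 8*12**2) + 18782) = sqrt((1160 + 8*144) + 18782) = sqrt((1160 + 1152) + 18782) = sqrt(2312 + 18782) = sqrt(21094)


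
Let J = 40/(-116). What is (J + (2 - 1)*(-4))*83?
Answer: -10458/29 ≈ -360.62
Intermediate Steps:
J = -10/29 (J = 40*(-1/116) = -10/29 ≈ -0.34483)
(J + (2 - 1)*(-4))*83 = (-10/29 + (2 - 1)*(-4))*83 = (-10/29 + 1*(-4))*83 = (-10/29 - 4)*83 = -126/29*83 = -10458/29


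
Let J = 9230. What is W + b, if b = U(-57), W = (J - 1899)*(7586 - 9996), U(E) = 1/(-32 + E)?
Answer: -1572426191/89 ≈ -1.7668e+7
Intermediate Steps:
W = -17667710 (W = (9230 - 1899)*(7586 - 9996) = 7331*(-2410) = -17667710)
b = -1/89 (b = 1/(-32 - 57) = 1/(-89) = -1/89 ≈ -0.011236)
W + b = -17667710 - 1/89 = -1572426191/89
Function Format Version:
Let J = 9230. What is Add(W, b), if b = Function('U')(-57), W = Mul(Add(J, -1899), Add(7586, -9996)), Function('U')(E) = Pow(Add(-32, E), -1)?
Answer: Rational(-1572426191, 89) ≈ -1.7668e+7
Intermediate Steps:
W = -17667710 (W = Mul(Add(9230, -1899), Add(7586, -9996)) = Mul(7331, -2410) = -17667710)
b = Rational(-1, 89) (b = Pow(Add(-32, -57), -1) = Pow(-89, -1) = Rational(-1, 89) ≈ -0.011236)
Add(W, b) = Add(-17667710, Rational(-1, 89)) = Rational(-1572426191, 89)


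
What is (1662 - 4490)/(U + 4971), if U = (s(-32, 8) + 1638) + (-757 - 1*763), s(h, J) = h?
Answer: -2828/5057 ≈ -0.55923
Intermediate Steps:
U = 86 (U = (-32 + 1638) + (-757 - 1*763) = 1606 + (-757 - 763) = 1606 - 1520 = 86)
(1662 - 4490)/(U + 4971) = (1662 - 4490)/(86 + 4971) = -2828/5057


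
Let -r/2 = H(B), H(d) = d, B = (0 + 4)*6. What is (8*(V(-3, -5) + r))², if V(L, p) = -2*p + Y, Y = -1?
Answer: 97344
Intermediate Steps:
V(L, p) = -1 - 2*p (V(L, p) = -2*p - 1 = -1 - 2*p)
B = 24 (B = 4*6 = 24)
r = -48 (r = -2*24 = -48)
(8*(V(-3, -5) + r))² = (8*((-1 - 2*(-5)) - 48))² = (8*((-1 + 10) - 48))² = (8*(9 - 48))² = (8*(-39))² = (-312)² = 97344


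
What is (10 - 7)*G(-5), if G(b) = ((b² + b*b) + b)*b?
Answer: -675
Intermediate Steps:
G(b) = b*(b + 2*b²) (G(b) = ((b² + b²) + b)*b = (2*b² + b)*b = (b + 2*b²)*b = b*(b + 2*b²))
(10 - 7)*G(-5) = (10 - 7)*((-5)²*(1 + 2*(-5))) = 3*(25*(1 - 10)) = 3*(25*(-9)) = 3*(-225) = -675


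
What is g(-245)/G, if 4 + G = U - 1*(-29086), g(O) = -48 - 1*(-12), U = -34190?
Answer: 9/1277 ≈ 0.0070478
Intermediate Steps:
g(O) = -36 (g(O) = -48 + 12 = -36)
G = -5108 (G = -4 + (-34190 - 1*(-29086)) = -4 + (-34190 + 29086) = -4 - 5104 = -5108)
g(-245)/G = -36/(-5108) = -36*(-1/5108) = 9/1277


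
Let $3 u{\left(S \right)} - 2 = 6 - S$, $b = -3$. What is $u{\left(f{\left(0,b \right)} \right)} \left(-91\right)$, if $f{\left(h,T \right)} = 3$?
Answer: $- \frac{455}{3} \approx -151.67$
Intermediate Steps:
$u{\left(S \right)} = \frac{8}{3} - \frac{S}{3}$ ($u{\left(S \right)} = \frac{2}{3} + \frac{6 - S}{3} = \frac{2}{3} - \left(-2 + \frac{S}{3}\right) = \frac{8}{3} - \frac{S}{3}$)
$u{\left(f{\left(0,b \right)} \right)} \left(-91\right) = \left(\frac{8}{3} - 1\right) \left(-91\right) = \frac{5}{3} \left(-91\right) = - \frac{455}{3}$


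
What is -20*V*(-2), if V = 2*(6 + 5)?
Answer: 880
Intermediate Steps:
V = 22 (V = 2*11 = 22)
-20*V*(-2) = -20*22*(-2) = -440*(-2) = 880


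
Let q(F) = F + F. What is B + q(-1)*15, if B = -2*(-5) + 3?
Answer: -17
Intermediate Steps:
q(F) = 2*F
B = 13 (B = 10 + 3 = 13)
B + q(-1)*15 = 13 + (2*(-1))*15 = 13 - 2*15 = 13 - 30 = -17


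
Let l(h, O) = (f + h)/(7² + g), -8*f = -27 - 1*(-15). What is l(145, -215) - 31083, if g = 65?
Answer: -7086631/228 ≈ -31082.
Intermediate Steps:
f = 3/2 (f = -(-27 - 1*(-15))/8 = -(-27 + 15)/8 = -⅛*(-12) = 3/2 ≈ 1.5000)
l(h, O) = 1/76 + h/114 (l(h, O) = (3/2 + h)/(7² + 65) = (3/2 + h)/(49 + 65) = (3/2 + h)/114 = (3/2 + h)*(1/114) = 1/76 + h/114)
l(145, -215) - 31083 = (1/76 + (1/114)*145) - 31083 = (1/76 + 145/114) - 31083 = 293/228 - 31083 = -7086631/228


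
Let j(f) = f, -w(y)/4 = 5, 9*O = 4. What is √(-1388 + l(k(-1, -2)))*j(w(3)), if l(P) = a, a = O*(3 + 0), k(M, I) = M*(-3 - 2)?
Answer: -160*I*√195/3 ≈ -744.76*I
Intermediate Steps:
O = 4/9 (O = (⅑)*4 = 4/9 ≈ 0.44444)
w(y) = -20 (w(y) = -4*5 = -20)
k(M, I) = -5*M (k(M, I) = M*(-5) = -5*M)
a = 4/3 (a = 4*(3 + 0)/9 = (4/9)*3 = 4/3 ≈ 1.3333)
l(P) = 4/3
√(-1388 + l(k(-1, -2)))*j(w(3)) = √(-1388 + 4/3)*(-20) = √(-4160/3)*(-20) = (8*I*√195/3)*(-20) = -160*I*√195/3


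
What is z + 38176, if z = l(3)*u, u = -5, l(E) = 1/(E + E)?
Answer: 229051/6 ≈ 38175.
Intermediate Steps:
l(E) = 1/(2*E)
z = -⅚ (z = ((½)/3)*(-5) = ((½)*(⅓))*(-5) = (⅙)*(-5) = -⅚ ≈ -0.83333)
z + 38176 = -⅚ + 38176 = 229051/6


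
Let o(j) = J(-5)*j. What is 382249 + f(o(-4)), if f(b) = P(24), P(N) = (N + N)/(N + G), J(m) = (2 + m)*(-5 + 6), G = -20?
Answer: 382261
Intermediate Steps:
J(m) = 2 + m (J(m) = (2 + m)*1 = 2 + m)
P(N) = 2*N/(-20 + N) (P(N) = (N + N)/(N - 20) = (2*N)/(-20 + N) = 2*N/(-20 + N))
o(j) = -3*j (o(j) = (2 - 5)*j = -3*j)
f(b) = 12 (f(b) = 2*24/(-20 + 24) = 2*24/4 = 2*24*(¼) = 12)
382249 + f(o(-4)) = 382249 + 12 = 382261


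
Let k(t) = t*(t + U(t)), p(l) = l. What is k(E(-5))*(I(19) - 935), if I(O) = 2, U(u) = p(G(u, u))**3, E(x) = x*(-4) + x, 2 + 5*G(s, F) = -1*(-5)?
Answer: -5323698/25 ≈ -2.1295e+5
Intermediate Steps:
G(s, F) = 3/5 (G(s, F) = -2/5 + (-1*(-5))/5 = -2/5 + (1/5)*5 = -2/5 + 1 = 3/5)
E(x) = -3*x (E(x) = -4*x + x = -3*x)
U(u) = 27/125 (U(u) = (3/5)**3 = 27/125)
k(t) = t*(27/125 + t) (k(t) = t*(t + 27/125) = t*(27/125 + t))
k(E(-5))*(I(19) - 935) = ((-3*(-5))*(27 + 125*(-3*(-5)))/125)*(2 - 935) = ((1/125)*15*(27 + 125*15))*(-933) = ((1/125)*15*(27 + 1875))*(-933) = ((1/125)*15*1902)*(-933) = (5706/25)*(-933) = -5323698/25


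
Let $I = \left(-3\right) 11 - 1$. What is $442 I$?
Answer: $-15028$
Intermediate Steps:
$I = -34$ ($I = -33 - 1 = -34$)
$442 I = 442 \left(-34\right) = -15028$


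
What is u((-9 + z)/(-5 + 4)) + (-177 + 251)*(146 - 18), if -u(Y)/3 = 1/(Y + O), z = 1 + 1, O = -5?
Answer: 18941/2 ≈ 9470.5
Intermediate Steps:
z = 2
u(Y) = -3/(-5 + Y) (u(Y) = -3/(Y - 5) = -3/(-5 + Y))
u((-9 + z)/(-5 + 4)) + (-177 + 251)*(146 - 18) = -3/(-5 + (-9 + 2)/(-5 + 4)) + (-177 + 251)*(146 - 18) = -3/(-5 - 7/(-1)) + 74*128 = -3/(-5 - 7*(-1)) + 9472 = -3/(-5 + 7) + 9472 = -3/2 + 9472 = 18941/2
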